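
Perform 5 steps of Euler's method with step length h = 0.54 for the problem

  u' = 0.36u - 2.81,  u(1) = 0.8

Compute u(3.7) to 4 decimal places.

Euler: u_{n+1} = u_n + h·f(t_n, u_n).
t=1.000000, u=0.800000: f=-2.522000 → u ← 0.800000 + 0.54·(-2.522000) = -0.561880
t=1.540000, u=-0.561880: f=-3.012277 → u ← -0.561880 + 0.54·(-3.012277) = -2.188509
t=2.080000, u=-2.188509: f=-3.597863 → u ← -2.188509 + 0.54·(-3.597863) = -4.131356
t=2.620000, u=-4.131356: f=-4.297288 → u ← -4.131356 + 0.54·(-4.297288) = -6.451891
t=3.160000, u=-6.451891: f=-5.132681 → u ← -6.451891 + 0.54·(-5.132681) = -9.223539
u(3.7) ≈ -9.2235

-9.2235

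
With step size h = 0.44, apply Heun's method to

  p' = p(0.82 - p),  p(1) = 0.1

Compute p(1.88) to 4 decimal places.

Heun: k1 = f(t_n, p_n); k2 = f(t_n + h, p_n + h·k1); p_{n+1} = p_n + (h/2)·(k1 + k2).
t=1.000000, p=0.100000:
  k1 = f(1.000000, 0.100000) = 0.072000
  k2 = f(1.440000, 0.131680) = 0.090638
  p ← 0.100000 + (0.44/2)·(0.072000 + 0.090638) = 0.135780
t=1.440000, p=0.135780:
  k1 = f(1.440000, 0.135780) = 0.092904
  k2 = f(1.880000, 0.176658) = 0.113651
  p ← 0.135780 + (0.44/2)·(0.092904 + 0.113651) = 0.181222
p(1.88) ≈ 0.1812

0.1812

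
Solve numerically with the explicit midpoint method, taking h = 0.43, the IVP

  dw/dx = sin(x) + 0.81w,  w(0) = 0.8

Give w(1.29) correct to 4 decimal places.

Midpoint: k1 = f(x_n, w_n); k2 = f(x_n + h/2, w_n + (h/2)·k1); w_{n+1} = w_n + h·k2.
x=0.000000, w=0.800000:
  k1 = f(0.000000, 0.800000) = 0.648000
  k2 = f(0.215000, 0.939320) = 0.974197
  w ← 0.800000 + 0.43·0.974197 = 1.218905
x=0.430000, w=1.218905:
  k1 = f(0.430000, 1.218905) = 1.404183
  k2 = f(0.645000, 1.520804) = 1.833050
  w ← 1.218905 + 0.43·1.833050 = 2.007116
x=0.860000, w=2.007116:
  k1 = f(0.860000, 2.007116) = 2.383606
  k2 = f(1.075000, 2.519591) = 2.920459
  w ← 2.007116 + 0.43·2.920459 = 3.262913
w(1.29) ≈ 3.2629

3.2629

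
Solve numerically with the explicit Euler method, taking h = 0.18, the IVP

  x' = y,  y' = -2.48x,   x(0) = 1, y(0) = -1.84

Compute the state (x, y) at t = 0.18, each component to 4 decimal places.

Euler on (x,y): x_{n+1} = x_n + h·x', y_{n+1} = y_n + h·y'.
0.000000: (1.000000, -1.840000); f=(-1.840000, -2.480000) → (0.668800, -2.286400)
(x(0.18), y(0.18)) ≈ (0.6688, -2.2864)

0.6688, -2.2864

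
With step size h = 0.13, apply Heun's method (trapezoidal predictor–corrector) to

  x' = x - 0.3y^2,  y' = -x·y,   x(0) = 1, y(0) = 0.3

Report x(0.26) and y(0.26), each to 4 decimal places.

Heun on (x,y): k1 = f(t_n, state_n); k2 = f(t_n + h, state_n + h·k1); state_{n+1} = state_n + (h/2)·(k1 + k2).
0.000000: (1.000000, 0.300000)
  k1 = (0.973000, -0.300000)
  predictor → (1.126490, 0.261000)
  k2 = (1.106054, -0.294014)
  → (1.135138, 0.261389)
0.130000: (1.135138, 0.261389)
  k1 = (1.114641, -0.296713)
  predictor → (1.280042, 0.222816)
  k2 = (1.265148, -0.285214)
  → (1.289825, 0.223564)
(x(0.26), y(0.26)) ≈ (1.2898, 0.2236)

1.2898, 0.2236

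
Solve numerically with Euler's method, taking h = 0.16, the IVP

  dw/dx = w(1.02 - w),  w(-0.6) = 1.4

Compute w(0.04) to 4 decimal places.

1.1702

Euler: w_{n+1} = w_n + h·f(x_n, w_n).
x=-0.600000, w=1.400000: f=-0.532000 → w ← 1.400000 + 0.16·(-0.532000) = 1.314880
x=-0.440000, w=1.314880: f=-0.387732 → w ← 1.314880 + 0.16·(-0.387732) = 1.252843
x=-0.280000, w=1.252843: f=-0.291716 → w ← 1.252843 + 0.16·(-0.291716) = 1.206168
x=-0.120000, w=1.206168: f=-0.224550 → w ← 1.206168 + 0.16·(-0.224550) = 1.170240
w(0.04) ≈ 1.1702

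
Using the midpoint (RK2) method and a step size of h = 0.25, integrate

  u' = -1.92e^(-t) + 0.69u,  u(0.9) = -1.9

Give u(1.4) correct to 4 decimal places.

Midpoint: k1 = f(t_n, u_n); k2 = f(t_n + h/2, u_n + (h/2)·k1); u_{n+1} = u_n + h·k2.
t=0.900000, u=-1.900000:
  k1 = f(0.900000, -1.900000) = -2.091614
  k2 = f(1.025000, -2.161452) = -2.180291
  u ← -1.900000 + 0.25·(-2.180291) = -2.445073
t=1.150000, u=-2.445073:
  k1 = f(1.150000, -2.445073) = -2.295043
  k2 = f(1.275000, -2.731953) = -2.421555
  u ← -2.445073 + 0.25·(-2.421555) = -3.050461
u(1.4) ≈ -3.0505

-3.0505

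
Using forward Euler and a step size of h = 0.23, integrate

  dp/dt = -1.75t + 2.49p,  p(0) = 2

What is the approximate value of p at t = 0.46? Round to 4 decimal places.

4.8542

Euler: p_{n+1} = p_n + h·f(t_n, p_n).
t=0.000000, p=2.000000: f=4.980000 → p ← 2.000000 + 0.23·4.980000 = 3.145400
t=0.230000, p=3.145400: f=7.429546 → p ← 3.145400 + 0.23·7.429546 = 4.854196
p(0.46) ≈ 4.8542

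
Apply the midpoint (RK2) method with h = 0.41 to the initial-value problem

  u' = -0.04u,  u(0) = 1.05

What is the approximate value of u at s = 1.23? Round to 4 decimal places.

Midpoint: k1 = f(s_n, u_n); k2 = f(s_n + h/2, u_n + (h/2)·k1); u_{n+1} = u_n + h·k2.
s=0.000000, u=1.050000:
  k1 = f(0.000000, 1.050000) = -0.042000
  k2 = f(0.205000, 1.041390) = -0.041656
  u ← 1.050000 + 0.41·(-0.041656) = 1.032921
s=0.410000, u=1.032921:
  k1 = f(0.410000, 1.032921) = -0.041317
  k2 = f(0.615000, 1.024451) = -0.040978
  u ← 1.032921 + 0.41·(-0.040978) = 1.016120
s=0.820000, u=1.016120:
  k1 = f(0.820000, 1.016120) = -0.040645
  k2 = f(1.025000, 1.007788) = -0.040312
  u ← 1.016120 + 0.41·(-0.040312) = 0.999592
u(1.23) ≈ 0.9996

0.9996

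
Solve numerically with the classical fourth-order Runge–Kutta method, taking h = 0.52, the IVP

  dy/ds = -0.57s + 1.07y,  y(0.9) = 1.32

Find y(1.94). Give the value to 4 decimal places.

RK4: k1 = f(s_n, y_n); k2 = f(s_n + h/2, y_n + (h/2)·k1); k3 = f(s_n + h/2, y_n + (h/2)·k2); k4 = f(s_n + h, y_n + h·k3); y_{n+1} = y_n + (h/6)·(k1 + 2k2 + 2k3 + k4).
s=0.900000, y=1.320000:
  k1 = f(0.900000, 1.320000) = 0.899400
  k2 = f(1.160000, 1.553844) = 1.001413
  k3 = f(1.160000, 1.580367) = 1.029793
  k4 = f(1.420000, 1.855492) = 1.175977
  y ← 1.320000 + (0.52/6)·(k1 + 2k2 + 2k3 + k4) = 1.851942
s=1.420000, y=1.851942:
  k1 = f(1.420000, 1.851942) = 1.172178
  k2 = f(1.680000, 2.156708) = 1.350077
  k3 = f(1.680000, 2.202962) = 1.399569
  k4 = f(1.940000, 2.579718) = 1.654498
  y ← 1.851942 + (0.52/6)·(k1 + 2k2 + 2k3 + k4) = 2.573526
y(1.94) ≈ 2.5735

2.5735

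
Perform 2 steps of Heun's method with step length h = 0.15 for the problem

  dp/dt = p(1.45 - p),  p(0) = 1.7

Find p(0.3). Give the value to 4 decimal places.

Heun: k1 = f(t_n, p_n); k2 = f(t_n + h, p_n + h·k1); p_{n+1} = p_n + (h/2)·(k1 + k2).
t=0.000000, p=1.700000:
  k1 = f(0.000000, 1.700000) = -0.425000
  k2 = f(0.150000, 1.636250) = -0.304752
  p ← 1.700000 + (0.15/2)·(-0.425000 + (-0.304752)) = 1.645269
t=0.150000, p=1.645269:
  k1 = f(0.150000, 1.645269) = -0.321269
  k2 = f(0.300000, 1.597078) = -0.234895
  p ← 1.645269 + (0.15/2)·(-0.321269 + (-0.234895)) = 1.603556
p(0.3) ≈ 1.6036

1.6036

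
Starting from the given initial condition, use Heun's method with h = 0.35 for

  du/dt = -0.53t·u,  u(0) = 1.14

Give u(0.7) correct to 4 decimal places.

Heun: k1 = f(t_n, u_n); k2 = f(t_n + h, u_n + h·k1); u_{n+1} = u_n + (h/2)·(k1 + k2).
t=0.000000, u=1.140000:
  k1 = f(0.000000, 1.140000) = 0.000000
  k2 = f(0.350000, 1.140000) = -0.211470
  u ← 1.140000 + (0.35/2)·(0.000000 + (-0.211470)) = 1.102993
t=0.350000, u=1.102993:
  k1 = f(0.350000, 1.102993) = -0.204605
  k2 = f(0.700000, 1.031381) = -0.382642
  u ← 1.102993 + (0.35/2)·(-0.204605 + (-0.382642)) = 1.000224
u(0.7) ≈ 1.0002

1.0002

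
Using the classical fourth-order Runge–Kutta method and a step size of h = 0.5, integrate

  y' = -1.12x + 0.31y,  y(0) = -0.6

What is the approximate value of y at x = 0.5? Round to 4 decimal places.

RK4: k1 = f(x_n, y_n); k2 = f(x_n + h/2, y_n + (h/2)·k1); k3 = f(x_n + h/2, y_n + (h/2)·k2); k4 = f(x_n + h, y_n + h·k3); y_{n+1} = y_n + (h/6)·(k1 + 2k2 + 2k3 + k4).
x=0.000000, y=-0.600000:
  k1 = f(0.000000, -0.600000) = -0.186000
  k2 = f(0.250000, -0.646500) = -0.480415
  k3 = f(0.250000, -0.720104) = -0.503232
  k4 = f(0.500000, -0.851616) = -0.824001
  y ← -0.600000 + (0.5/6)·(k1 + 2k2 + 2k3 + k4) = -0.848108
y(0.5) ≈ -0.8481

-0.8481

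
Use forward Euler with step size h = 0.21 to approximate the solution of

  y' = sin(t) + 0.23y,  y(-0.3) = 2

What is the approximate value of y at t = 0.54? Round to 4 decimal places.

2.4175

Euler: y_{n+1} = y_n + h·f(t_n, y_n).
t=-0.300000, y=2.000000: f=0.164480 → y ← 2.000000 + 0.21·0.164480 = 2.034541
t=-0.090000, y=2.034541: f=0.378066 → y ← 2.034541 + 0.21·0.378066 = 2.113935
t=0.120000, y=2.113935: f=0.605917 → y ← 2.113935 + 0.21·0.605917 = 2.241177
t=0.330000, y=2.241177: f=0.839514 → y ← 2.241177 + 0.21·0.839514 = 2.417475
y(0.54) ≈ 2.4175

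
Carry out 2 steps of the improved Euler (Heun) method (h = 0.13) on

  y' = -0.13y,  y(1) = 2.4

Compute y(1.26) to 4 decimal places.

2.3202

Heun: k1 = f(x_n, y_n); k2 = f(x_n + h, y_n + h·k1); y_{n+1} = y_n + (h/2)·(k1 + k2).
x=1.000000, y=2.400000:
  k1 = f(1.000000, 2.400000) = -0.312000
  k2 = f(1.130000, 2.359440) = -0.306727
  y ← 2.400000 + (0.13/2)·(-0.312000 + (-0.306727)) = 2.359783
x=1.130000, y=2.359783:
  k1 = f(1.130000, 2.359783) = -0.306772
  k2 = f(1.260000, 2.319902) = -0.301587
  y ← 2.359783 + (0.13/2)·(-0.306772 + (-0.301587)) = 2.320239
y(1.26) ≈ 2.3202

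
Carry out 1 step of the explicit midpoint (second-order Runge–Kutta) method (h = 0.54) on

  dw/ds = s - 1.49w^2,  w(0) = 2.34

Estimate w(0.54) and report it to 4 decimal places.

Midpoint: k1 = f(s_n, w_n); k2 = f(s_n + h/2, w_n + (h/2)·k1); w_{n+1} = w_n + h·k2.
s=0.000000, w=2.340000:
  k1 = f(0.000000, 2.340000) = -8.158644
  k2 = f(0.270000, 0.137166) = 0.241966
  w ← 2.340000 + 0.54·0.241966 = 2.470662
w(0.54) ≈ 2.4707

2.4707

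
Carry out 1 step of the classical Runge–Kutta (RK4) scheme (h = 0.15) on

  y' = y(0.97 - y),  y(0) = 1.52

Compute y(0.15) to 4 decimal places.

RK4: k1 = f(t_n, y_n); k2 = f(t_n + h/2, y_n + (h/2)·k1); k3 = f(t_n + h/2, y_n + (h/2)·k2); k4 = f(t_n + h, y_n + h·k3); y_{n+1} = y_n + (h/6)·(k1 + 2k2 + 2k3 + k4).
t=0.000000, y=1.520000:
  k1 = f(0.000000, 1.520000) = -0.836000
  k2 = f(0.075000, 1.457300) = -0.710142
  k3 = f(0.075000, 1.466739) = -0.728587
  k4 = f(0.150000, 1.410712) = -0.621718
  y ← 1.520000 + (0.15/6)·(k1 + 2k2 + 2k3 + k4) = 1.411621
y(0.15) ≈ 1.4116

1.4116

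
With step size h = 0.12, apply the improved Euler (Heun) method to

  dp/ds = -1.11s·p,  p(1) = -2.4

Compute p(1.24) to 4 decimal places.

-1.7830

Heun: k1 = f(s_n, p_n); k2 = f(s_n + h, p_n + h·k1); p_{n+1} = p_n + (h/2)·(k1 + k2).
s=1.000000, p=-2.400000:
  k1 = f(1.000000, -2.400000) = 2.664000
  k2 = f(1.120000, -2.080320) = 2.586254
  p ← -2.400000 + (0.12/2)·(2.664000 + 2.586254) = -2.084985
s=1.120000, p=-2.084985:
  k1 = f(1.120000, -2.084985) = 2.592053
  k2 = f(1.240000, -1.773938) = 2.441649
  p ← -2.084985 + (0.12/2)·(2.592053 + 2.441649) = -1.782963
p(1.24) ≈ -1.7830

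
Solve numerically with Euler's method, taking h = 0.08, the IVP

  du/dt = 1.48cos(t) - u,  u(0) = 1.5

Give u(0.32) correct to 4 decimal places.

Euler: u_{n+1} = u_n + h·f(t_n, u_n).
t=0.000000, u=1.500000: f=-0.020000 → u ← 1.500000 + 0.08·(-0.020000) = 1.498400
t=0.080000, u=1.498400: f=-0.023133 → u ← 1.498400 + 0.08·(-0.023133) = 1.496549
t=0.160000, u=1.496549: f=-0.035453 → u ← 1.496549 + 0.08·(-0.035453) = 1.493713
t=0.240000, u=1.493713: f=-0.056133 → u ← 1.493713 + 0.08·(-0.056133) = 1.489222
u(0.32) ≈ 1.4892

1.4892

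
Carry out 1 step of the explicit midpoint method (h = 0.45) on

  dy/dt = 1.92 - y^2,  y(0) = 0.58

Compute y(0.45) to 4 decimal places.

1.0495

Midpoint: k1 = f(t_n, y_n); k2 = f(t_n + h/2, y_n + (h/2)·k1); y_{n+1} = y_n + h·k2.
t=0.000000, y=0.580000:
  k1 = f(0.000000, 0.580000) = 1.583600
  k2 = f(0.225000, 0.936310) = 1.043324
  y ← 0.580000 + 0.45·1.043324 = 1.049496
y(0.45) ≈ 1.0495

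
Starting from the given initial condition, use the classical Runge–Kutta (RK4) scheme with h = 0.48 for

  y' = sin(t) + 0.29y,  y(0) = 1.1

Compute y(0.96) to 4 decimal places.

1.9235

RK4: k1 = f(t_n, y_n); k2 = f(t_n + h/2, y_n + (h/2)·k1); k3 = f(t_n + h/2, y_n + (h/2)·k2); k4 = f(t_n + h, y_n + h·k3); y_{n+1} = y_n + (h/6)·(k1 + 2k2 + 2k3 + k4).
t=0.000000, y=1.100000:
  k1 = f(0.000000, 1.100000) = 0.319000
  k2 = f(0.240000, 1.176560) = 0.578905
  k3 = f(0.240000, 1.238937) = 0.596994
  k4 = f(0.480000, 1.386557) = 0.863881
  y ← 1.100000 + (0.48/6)·(k1 + 2k2 + 2k3 + k4) = 1.382774
t=0.480000, y=1.382774:
  k1 = f(0.480000, 1.382774) = 0.862784
  k2 = f(0.720000, 1.589842) = 1.120439
  k3 = f(0.720000, 1.651680) = 1.138372
  k4 = f(0.960000, 1.929193) = 1.378657
  y ← 1.382774 + (0.48/6)·(k1 + 2k2 + 2k3 + k4) = 1.923499
y(0.96) ≈ 1.9235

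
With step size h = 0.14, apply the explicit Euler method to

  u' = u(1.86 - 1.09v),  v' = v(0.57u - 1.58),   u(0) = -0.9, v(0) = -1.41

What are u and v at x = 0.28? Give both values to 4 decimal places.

Euler on (u,v): u_{n+1} = u_n + h·u', v_{n+1} = v_n + h·v'.
0.000000: (-0.900000, -1.410000); f=(-3.057210, 2.951130) → (-1.328009, -0.996842)
0.140000: (-1.328009, -0.996842); f=(-3.913056, 2.329585) → (-1.875837, -0.670700)
(u(0.28), v(0.28)) ≈ (-1.8758, -0.6707)

-1.8758, -0.6707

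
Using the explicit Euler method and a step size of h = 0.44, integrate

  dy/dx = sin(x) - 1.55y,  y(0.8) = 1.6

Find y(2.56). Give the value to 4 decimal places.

Euler: y_{n+1} = y_n + h·f(x_n, y_n).
x=0.800000, y=1.600000: f=-1.762644 → y ← 1.600000 + 0.44·(-1.762644) = 0.824437
x=1.240000, y=0.824437: f=-0.332093 → y ← 0.824437 + 0.44·(-0.332093) = 0.678316
x=1.680000, y=0.678316: f=-0.057346 → y ← 0.678316 + 0.44·(-0.057346) = 0.653083
x=2.120000, y=0.653083: f=-0.159339 → y ← 0.653083 + 0.44·(-0.159339) = 0.582974
y(2.56) ≈ 0.5830

0.5830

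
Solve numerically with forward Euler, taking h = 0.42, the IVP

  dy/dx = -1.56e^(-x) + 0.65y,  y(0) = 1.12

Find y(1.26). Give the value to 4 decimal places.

Euler: y_{n+1} = y_n + h·f(x_n, y_n).
x=0.000000, y=1.120000: f=-0.832000 → y ← 1.120000 + 0.42·(-0.832000) = 0.770560
x=0.420000, y=0.770560: f=-0.524129 → y ← 0.770560 + 0.42·(-0.524129) = 0.550426
x=0.840000, y=0.550426: f=-0.315692 → y ← 0.550426 + 0.42·(-0.315692) = 0.417835
y(1.26) ≈ 0.4178

0.4178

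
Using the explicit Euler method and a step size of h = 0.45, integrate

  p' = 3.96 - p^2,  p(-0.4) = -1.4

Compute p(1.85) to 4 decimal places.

2.2008

Euler: p_{n+1} = p_n + h·f(x_n, p_n).
x=-0.400000, p=-1.400000: f=2.000000 → p ← -1.400000 + 0.45·2.000000 = -0.500000
x=0.050000, p=-0.500000: f=3.710000 → p ← -0.500000 + 0.45·3.710000 = 1.169500
x=0.500000, p=1.169500: f=2.592270 → p ← 1.169500 + 0.45·2.592270 = 2.336021
x=0.950000, p=2.336021: f=-1.496996 → p ← 2.336021 + 0.45·(-1.496996) = 1.662373
x=1.400000, p=1.662373: f=1.196515 → p ← 1.662373 + 0.45·1.196515 = 2.200805
p(1.85) ≈ 2.2008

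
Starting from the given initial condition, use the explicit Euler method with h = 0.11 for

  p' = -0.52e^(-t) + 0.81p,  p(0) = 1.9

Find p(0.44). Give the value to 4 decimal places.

Euler: p_{n+1} = p_n + h·f(t_n, p_n).
t=0.000000, p=1.900000: f=1.019000 → p ← 1.900000 + 0.11·1.019000 = 2.012090
t=0.110000, p=2.012090: f=1.163959 → p ← 2.012090 + 0.11·1.163959 = 2.140126
t=0.220000, p=2.140126: f=1.316192 → p ← 2.140126 + 0.11·1.316192 = 2.284907
t=0.330000, p=2.284907: f=1.476934 → p ← 2.284907 + 0.11·1.476934 = 2.447369
p(0.44) ≈ 2.4474

2.4474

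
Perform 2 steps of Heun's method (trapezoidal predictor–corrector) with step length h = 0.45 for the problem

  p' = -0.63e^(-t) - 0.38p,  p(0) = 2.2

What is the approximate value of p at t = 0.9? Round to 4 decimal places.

Heun: k1 = f(t_n, p_n); k2 = f(t_n + h, p_n + h·k1); p_{n+1} = p_n + (h/2)·(k1 + k2).
t=0.000000, p=2.200000:
  k1 = f(0.000000, 2.200000) = -1.466000
  k2 = f(0.450000, 1.540300) = -0.987020
  p ← 2.200000 + (0.45/2)·(-1.466000 + (-0.987020)) = 1.648071
t=0.450000, p=1.648071:
  k1 = f(0.450000, 1.648071) = -1.027973
  k2 = f(0.900000, 1.185483) = -0.706622
  p ← 1.648071 + (0.45/2)·(-1.027973 + (-0.706622)) = 1.257787
p(0.9) ≈ 1.2578

1.2578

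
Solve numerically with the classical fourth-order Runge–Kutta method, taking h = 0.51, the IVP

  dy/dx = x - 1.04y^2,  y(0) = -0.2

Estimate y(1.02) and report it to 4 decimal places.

0.2935

RK4: k1 = f(x_n, y_n); k2 = f(x_n + h/2, y_n + (h/2)·k1); k3 = f(x_n + h/2, y_n + (h/2)·k2); k4 = f(x_n + h, y_n + h·k3); y_{n+1} = y_n + (h/6)·(k1 + 2k2 + 2k3 + k4).
x=0.000000, y=-0.200000:
  k1 = f(0.000000, -0.200000) = -0.041600
  k2 = f(0.255000, -0.210608) = 0.208870
  k3 = f(0.255000, -0.146738) = 0.232607
  k4 = f(0.510000, -0.081371) = 0.503114
  y ← -0.200000 + (0.51/6)·(k1 + 2k2 + 2k3 + k4) = -0.085720
x=0.510000, y=-0.085720:
  k1 = f(0.510000, -0.085720) = 0.502358
  k2 = f(0.765000, 0.042381) = 0.763132
  k3 = f(0.765000, 0.108878) = 0.752671
  k4 = f(1.020000, 0.298142) = 0.927556
  y ← -0.085720 + (0.51/6)·(k1 + 2k2 + 2k3 + k4) = 0.293509
y(1.02) ≈ 0.2935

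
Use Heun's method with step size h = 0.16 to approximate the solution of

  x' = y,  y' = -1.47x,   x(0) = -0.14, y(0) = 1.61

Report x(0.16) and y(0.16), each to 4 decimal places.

0.1202, 1.6126

Heun on (x,y): k1 = f(s_n, state_n); k2 = f(s_n + h, state_n + h·k1); state_{n+1} = state_n + (h/2)·(k1 + k2).
0.000000: (-0.140000, 1.610000)
  k1 = (1.610000, 0.205800)
  predictor → (0.117600, 1.642928)
  k2 = (1.642928, -0.172872)
  → (0.120234, 1.612634)
(x(0.16), y(0.16)) ≈ (0.1202, 1.6126)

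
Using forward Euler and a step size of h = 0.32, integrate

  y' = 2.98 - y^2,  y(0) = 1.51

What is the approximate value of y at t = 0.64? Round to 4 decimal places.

Euler: y_{n+1} = y_n + h·f(t_n, y_n).
t=0.000000, y=1.510000: f=0.699900 → y ← 1.510000 + 0.32·0.699900 = 1.733968
t=0.320000, y=1.733968: f=-0.026645 → y ← 1.733968 + 0.32·(-0.026645) = 1.725442
y(0.64) ≈ 1.7254

1.7254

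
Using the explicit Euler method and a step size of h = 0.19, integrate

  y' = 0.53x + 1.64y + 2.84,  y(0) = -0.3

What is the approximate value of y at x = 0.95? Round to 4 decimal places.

4.0864

Euler: y_{n+1} = y_n + h·f(x_n, y_n).
x=0.000000, y=-0.300000: f=2.348000 → y ← -0.300000 + 0.19·2.348000 = 0.146120
x=0.190000, y=0.146120: f=3.180337 → y ← 0.146120 + 0.19·3.180337 = 0.750384
x=0.380000, y=0.750384: f=4.272030 → y ← 0.750384 + 0.19·4.272030 = 1.562070
x=0.570000, y=1.562070: f=5.703894 → y ← 1.562070 + 0.19·5.703894 = 2.645810
x=0.760000, y=2.645810: f=7.581928 → y ← 2.645810 + 0.19·7.581928 = 4.086376
y(0.95) ≈ 4.0864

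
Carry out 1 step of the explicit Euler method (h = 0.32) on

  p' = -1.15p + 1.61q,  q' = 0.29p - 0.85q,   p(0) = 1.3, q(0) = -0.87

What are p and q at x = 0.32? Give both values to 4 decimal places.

0.3734, -0.5127

Euler on (p,q): p_{n+1} = p_n + h·p', q_{n+1} = q_n + h·q'.
0.000000: (1.300000, -0.870000); f=(-2.895700, 1.116500) → (0.373376, -0.512720)
(p(0.32), q(0.32)) ≈ (0.3734, -0.5127)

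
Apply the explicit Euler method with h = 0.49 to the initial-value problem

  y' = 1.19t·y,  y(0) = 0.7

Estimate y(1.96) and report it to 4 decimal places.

Euler: y_{n+1} = y_n + h·f(t_n, y_n).
t=0.000000, y=0.700000: f=0.000000 → y ← 0.700000 + 0.49·0.000000 = 0.700000
t=0.490000, y=0.700000: f=0.408170 → y ← 0.700000 + 0.49·0.408170 = 0.900003
t=0.980000, y=0.900003: f=1.049584 → y ← 0.900003 + 0.49·1.049584 = 1.414299
t=1.470000, y=1.414299: f=2.474034 → y ← 1.414299 + 0.49·2.474034 = 2.626576
y(1.96) ≈ 2.6266

2.6266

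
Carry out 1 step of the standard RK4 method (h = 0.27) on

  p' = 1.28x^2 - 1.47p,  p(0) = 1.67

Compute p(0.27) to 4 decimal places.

1.1307

RK4: k1 = f(x_n, p_n); k2 = f(x_n + h/2, p_n + (h/2)·k1); k3 = f(x_n + h/2, p_n + (h/2)·k2); k4 = f(x_n + h, p_n + h·k3); p_{n+1} = p_n + (h/6)·(k1 + 2k2 + 2k3 + k4).
x=0.000000, p=1.670000:
  k1 = f(0.000000, 1.670000) = -2.454900
  k2 = f(0.135000, 1.338588) = -1.944397
  k3 = f(0.135000, 1.407506) = -2.045706
  k4 = f(0.270000, 1.117659) = -1.549647
  p ← 1.670000 + (0.27/6)·(k1 + 2k2 + 2k3 + k4) = 1.130686
p(0.27) ≈ 1.1307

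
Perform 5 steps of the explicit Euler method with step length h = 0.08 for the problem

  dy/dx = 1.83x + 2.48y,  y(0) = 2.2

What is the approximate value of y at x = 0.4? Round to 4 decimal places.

Euler: y_{n+1} = y_n + h·f(x_n, y_n).
x=0.000000, y=2.200000: f=5.456000 → y ← 2.200000 + 0.08·5.456000 = 2.636480
x=0.080000, y=2.636480: f=6.684870 → y ← 2.636480 + 0.08·6.684870 = 3.171270
x=0.160000, y=3.171270: f=8.157549 → y ← 3.171270 + 0.08·8.157549 = 3.823874
x=0.240000, y=3.823874: f=9.922406 → y ← 3.823874 + 0.08·9.922406 = 4.617666
x=0.320000, y=4.617666: f=12.037412 → y ← 4.617666 + 0.08·12.037412 = 5.580659
y(0.4) ≈ 5.5807

5.5807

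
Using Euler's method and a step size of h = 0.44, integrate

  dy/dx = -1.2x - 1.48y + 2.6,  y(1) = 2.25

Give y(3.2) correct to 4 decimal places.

-0.2861

Euler: y_{n+1} = y_n + h·f(x_n, y_n).
x=1.000000, y=2.250000: f=-1.930000 → y ← 2.250000 + 0.44·(-1.930000) = 1.400800
x=1.440000, y=1.400800: f=-1.201184 → y ← 1.400800 + 0.44·(-1.201184) = 0.872279
x=1.880000, y=0.872279: f=-0.946973 → y ← 0.872279 + 0.44·(-0.946973) = 0.455611
x=2.320000, y=0.455611: f=-0.858304 → y ← 0.455611 + 0.44·(-0.858304) = 0.077957
x=2.760000, y=0.077957: f=-0.827376 → y ← 0.077957 + 0.44·(-0.827376) = -0.286089
y(3.2) ≈ -0.2861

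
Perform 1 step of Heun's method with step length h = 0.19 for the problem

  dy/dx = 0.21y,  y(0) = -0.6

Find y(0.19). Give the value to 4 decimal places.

-0.6244

Heun: k1 = f(x_n, y_n); k2 = f(x_n + h, y_n + h·k1); y_{n+1} = y_n + (h/2)·(k1 + k2).
x=0.000000, y=-0.600000:
  k1 = f(0.000000, -0.600000) = -0.126000
  k2 = f(0.190000, -0.623940) = -0.131027
  y ← -0.600000 + (0.19/2)·(-0.126000 + (-0.131027)) = -0.624418
y(0.19) ≈ -0.6244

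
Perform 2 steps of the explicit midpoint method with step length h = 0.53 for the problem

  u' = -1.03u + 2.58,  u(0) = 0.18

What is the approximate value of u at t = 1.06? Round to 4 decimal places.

1.6592

Midpoint: k1 = f(t_n, u_n); k2 = f(t_n + h/2, u_n + (h/2)·k1); u_{n+1} = u_n + h·k2.
t=0.000000, u=0.180000:
  k1 = f(0.000000, 0.180000) = 2.394600
  k2 = f(0.265000, 0.814569) = 1.740994
  u ← 0.180000 + 0.53·1.740994 = 1.102727
t=0.530000, u=1.102727:
  k1 = f(0.530000, 1.102727) = 1.444191
  k2 = f(0.795000, 1.485438) = 1.049999
  u ← 1.102727 + 0.53·1.049999 = 1.659226
u(1.06) ≈ 1.6592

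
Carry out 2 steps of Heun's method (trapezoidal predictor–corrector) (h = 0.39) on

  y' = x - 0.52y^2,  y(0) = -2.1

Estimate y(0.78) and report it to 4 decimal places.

Heun: k1 = f(x_n, y_n); k2 = f(x_n + h, y_n + h·k1); y_{n+1} = y_n + (h/2)·(k1 + k2).
x=0.000000, y=-2.100000:
  k1 = f(0.000000, -2.100000) = -2.293200
  k2 = f(0.390000, -2.994348) = -4.272382
  y ← -2.100000 + (0.39/2)·(-2.293200 + (-4.272382)) = -3.380289
x=0.390000, y=-3.380289:
  k1 = f(0.390000, -3.380289) = -5.551702
  k2 = f(0.780000, -5.545452) = -15.211063
  y ← -3.380289 + (0.39/2)·(-5.551702 + (-15.211063)) = -7.429028
y(0.78) ≈ -7.4290

-7.4290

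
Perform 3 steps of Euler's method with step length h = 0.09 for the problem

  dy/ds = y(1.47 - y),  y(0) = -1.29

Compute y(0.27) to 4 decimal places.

-2.7098

Euler: y_{n+1} = y_n + h·f(s_n, y_n).
s=0.000000, y=-1.290000: f=-3.560400 → y ← -1.290000 + 0.09·(-3.560400) = -1.610436
s=0.090000, y=-1.610436: f=-4.960845 → y ← -1.610436 + 0.09·(-4.960845) = -2.056912
s=0.180000, y=-2.056912: f=-7.254548 → y ← -2.056912 + 0.09·(-7.254548) = -2.709821
y(0.27) ≈ -2.7098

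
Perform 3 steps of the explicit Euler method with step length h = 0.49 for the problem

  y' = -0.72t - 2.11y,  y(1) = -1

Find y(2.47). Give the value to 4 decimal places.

-0.6811

Euler: y_{n+1} = y_n + h·f(t_n, y_n).
t=1.000000, y=-1.000000: f=1.390000 → y ← -1.000000 + 0.49·1.390000 = -0.318900
t=1.490000, y=-0.318900: f=-0.399921 → y ← -0.318900 + 0.49·(-0.399921) = -0.514861
t=1.980000, y=-0.514861: f=-0.339243 → y ← -0.514861 + 0.49·(-0.339243) = -0.681090
y(2.47) ≈ -0.6811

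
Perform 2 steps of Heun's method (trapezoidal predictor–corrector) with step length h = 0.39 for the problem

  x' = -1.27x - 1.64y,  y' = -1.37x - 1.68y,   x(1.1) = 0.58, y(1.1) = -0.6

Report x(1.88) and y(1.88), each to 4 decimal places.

0.6545, -0.5582

Heun on (x,y): k1 = f(s_n, state_n); k2 = f(s_n + h, state_n + h·k1); state_{n+1} = state_n + (h/2)·(k1 + k2).
1.100000: (0.580000, -0.600000)
  k1 = (0.247400, 0.213400)
  predictor → (0.676486, -0.516774)
  k2 = (-0.011628, -0.058606)
  → (0.625976, -0.569815)
1.490000: (0.625976, -0.569815)
  k1 = (0.139508, 0.099703)
  predictor → (0.680384, -0.530931)
  k2 = (0.006640, -0.040161)
  → (0.654474, -0.558205)
(x(1.88), y(1.88)) ≈ (0.6545, -0.5582)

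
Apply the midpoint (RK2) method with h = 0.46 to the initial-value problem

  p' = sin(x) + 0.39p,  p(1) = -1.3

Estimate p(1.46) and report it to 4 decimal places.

-1.0859

Midpoint: k1 = f(x_n, p_n); k2 = f(x_n + h/2, p_n + (h/2)·k1); p_{n+1} = p_n + h·k2.
x=1.000000, p=-1.300000:
  k1 = f(1.000000, -1.300000) = 0.334471
  k2 = f(1.230000, -1.223072) = 0.465491
  p ← -1.300000 + 0.46·0.465491 = -1.085874
p(1.46) ≈ -1.0859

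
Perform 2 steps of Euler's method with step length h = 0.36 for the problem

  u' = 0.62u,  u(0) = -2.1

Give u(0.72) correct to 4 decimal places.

Euler: u_{n+1} = u_n + h·f(x_n, u_n).
x=0.000000, u=-2.100000: f=-1.302000 → u ← -2.100000 + 0.36·(-1.302000) = -2.568720
x=0.360000, u=-2.568720: f=-1.592606 → u ← -2.568720 + 0.36·(-1.592606) = -3.142058
u(0.72) ≈ -3.1421

-3.1421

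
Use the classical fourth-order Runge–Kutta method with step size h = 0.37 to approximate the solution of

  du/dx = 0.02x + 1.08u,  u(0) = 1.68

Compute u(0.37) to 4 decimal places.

2.5067

RK4: k1 = f(x_n, u_n); k2 = f(x_n + h/2, u_n + (h/2)·k1); k3 = f(x_n + h/2, u_n + (h/2)·k2); k4 = f(x_n + h, u_n + h·k3); u_{n+1} = u_n + (h/6)·(k1 + 2k2 + 2k3 + k4).
x=0.000000, u=1.680000:
  k1 = f(0.000000, 1.680000) = 1.814400
  k2 = f(0.185000, 2.015664) = 2.180617
  k3 = f(0.185000, 2.083414) = 2.253787
  k4 = f(0.370000, 2.513901) = 2.722413
  u ← 1.680000 + (0.37/6)·(k1 + 2k2 + 2k3 + k4) = 2.506680
u(0.37) ≈ 2.5067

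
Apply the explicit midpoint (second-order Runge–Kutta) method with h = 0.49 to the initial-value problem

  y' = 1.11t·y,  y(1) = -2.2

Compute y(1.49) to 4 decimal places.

Midpoint: k1 = f(t_n, y_n); k2 = f(t_n + h/2, y_n + (h/2)·k1); y_{n+1} = y_n + h·k2.
t=1.000000, y=-2.200000:
  k1 = f(1.000000, -2.200000) = -2.442000
  k2 = f(1.245000, -2.798290) = -3.867097
  y ← -2.200000 + 0.49·(-3.867097) = -4.094877
y(1.49) ≈ -4.0949

-4.0949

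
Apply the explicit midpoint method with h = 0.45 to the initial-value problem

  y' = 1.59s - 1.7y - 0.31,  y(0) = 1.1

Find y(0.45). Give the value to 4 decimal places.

Midpoint: k1 = f(s_n, y_n); k2 = f(s_n + h/2, y_n + (h/2)·k1); y_{n+1} = y_n + h·k2.
s=0.000000, y=1.100000:
  k1 = f(0.000000, 1.100000) = -2.180000
  k2 = f(0.225000, 0.609500) = -0.988400
  y ← 1.100000 + 0.45·(-0.988400) = 0.655220
y(0.45) ≈ 0.6552

0.6552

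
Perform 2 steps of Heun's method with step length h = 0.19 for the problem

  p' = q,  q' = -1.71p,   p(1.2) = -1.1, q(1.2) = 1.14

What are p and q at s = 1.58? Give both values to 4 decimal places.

Heun on (p,q): k1 = f(s_n, state_n); k2 = f(s_n + h, state_n + h·k1); state_{n+1} = state_n + (h/2)·(k1 + k2).
1.200000: (-1.100000, 1.140000)
  k1 = (1.140000, 1.881000)
  predictor → (-0.883400, 1.497390)
  k2 = (1.497390, 1.510614)
  → (-0.849448, 1.462203)
1.390000: (-0.849448, 1.462203)
  k1 = (1.462203, 1.452556)
  predictor → (-0.571629, 1.738189)
  k2 = (1.738189, 0.977486)
  → (-0.545411, 1.693057)
(p(1.58), q(1.58)) ≈ (-0.5454, 1.6931)

-0.5454, 1.6931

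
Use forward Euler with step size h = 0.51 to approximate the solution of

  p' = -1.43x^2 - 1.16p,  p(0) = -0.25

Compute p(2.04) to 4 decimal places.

-2.0557

Euler: p_{n+1} = p_n + h·f(x_n, p_n).
x=0.000000, p=-0.250000: f=0.290000 → p ← -0.250000 + 0.51·0.290000 = -0.102100
x=0.510000, p=-0.102100: f=-0.253507 → p ← -0.102100 + 0.51·(-0.253507) = -0.231389
x=1.020000, p=-0.231389: f=-1.219361 → p ← -0.231389 + 0.51·(-1.219361) = -0.853263
x=1.530000, p=-0.853263: f=-2.357702 → p ← -0.853263 + 0.51·(-2.357702) = -2.055691
p(2.04) ≈ -2.0557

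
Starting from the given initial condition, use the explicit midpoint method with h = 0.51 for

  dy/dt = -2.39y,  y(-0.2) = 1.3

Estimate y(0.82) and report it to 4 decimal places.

Midpoint: k1 = f(t_n, y_n); k2 = f(t_n + h/2, y_n + (h/2)·k1); y_{n+1} = y_n + h·k2.
t=-0.200000, y=1.300000:
  k1 = f(-0.200000, 1.300000) = -3.107000
  k2 = f(0.055000, 0.507715) = -1.213439
  y ← 1.300000 + 0.51·(-1.213439) = 0.681146
t=0.310000, y=0.681146:
  k1 = f(0.310000, 0.681146) = -1.627939
  k2 = f(0.565000, 0.266022) = -0.635792
  y ← 0.681146 + 0.51·(-0.635792) = 0.356892
y(0.82) ≈ 0.3569

0.3569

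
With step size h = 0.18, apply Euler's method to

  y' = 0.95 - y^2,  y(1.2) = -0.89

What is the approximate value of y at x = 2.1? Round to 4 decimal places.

-0.6331

Euler: y_{n+1} = y_n + h·f(x_n, y_n).
x=1.200000, y=-0.890000: f=0.157900 → y ← -0.890000 + 0.18·0.157900 = -0.861578
x=1.380000, y=-0.861578: f=0.207683 → y ← -0.861578 + 0.18·0.207683 = -0.824195
x=1.560000, y=-0.824195: f=0.270703 → y ← -0.824195 + 0.18·0.270703 = -0.775469
x=1.740000, y=-0.775469: f=0.348649 → y ← -0.775469 + 0.18·0.348649 = -0.712712
x=1.920000, y=-0.712712: f=0.442042 → y ← -0.712712 + 0.18·0.442042 = -0.633144
y(2.1) ≈ -0.6331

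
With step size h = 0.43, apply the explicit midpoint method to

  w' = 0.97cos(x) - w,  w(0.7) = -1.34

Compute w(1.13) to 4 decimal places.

Midpoint: k1 = f(x_n, w_n); k2 = f(x_n + h/2, w_n + (h/2)·k1); w_{n+1} = w_n + h·k2.
x=0.700000, w=-1.340000:
  k1 = f(0.700000, -1.340000) = 2.081897
  k2 = f(0.915000, -0.892392) = 1.483889
  w ← -1.340000 + 0.43·1.483889 = -0.701928
w(1.13) ≈ -0.7019

-0.7019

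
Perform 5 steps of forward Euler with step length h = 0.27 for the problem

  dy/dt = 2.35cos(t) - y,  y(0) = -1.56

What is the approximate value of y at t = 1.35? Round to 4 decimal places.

Euler: y_{n+1} = y_n + h·f(t_n, y_n).
t=0.000000, y=-1.560000: f=3.910000 → y ← -1.560000 + 0.27·3.910000 = -0.504300
t=0.270000, y=-0.504300: f=2.769162 → y ← -0.504300 + 0.27·2.769162 = 0.243374
t=0.540000, y=0.243374: f=1.772242 → y ← 0.243374 + 0.27·1.772242 = 0.721879
t=0.810000, y=0.721879: f=0.898442 → y ← 0.721879 + 0.27·0.898442 = 0.964458
t=1.080000, y=0.964458: f=0.143163 → y ← 0.964458 + 0.27·0.143163 = 1.003112
y(1.35) ≈ 1.0031

1.0031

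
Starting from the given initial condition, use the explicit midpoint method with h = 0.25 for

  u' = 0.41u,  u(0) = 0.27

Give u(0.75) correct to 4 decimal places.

Midpoint: k1 = f(x_n, u_n); k2 = f(x_n + h/2, u_n + (h/2)·k1); u_{n+1} = u_n + h·k2.
x=0.000000, u=0.270000:
  k1 = f(0.000000, 0.270000) = 0.110700
  k2 = f(0.125000, 0.283838) = 0.116373
  u ← 0.270000 + 0.25·0.116373 = 0.299093
x=0.250000, u=0.299093:
  k1 = f(0.250000, 0.299093) = 0.122628
  k2 = f(0.375000, 0.314422) = 0.128913
  u ← 0.299093 + 0.25·0.128913 = 0.331322
x=0.500000, u=0.331322:
  k1 = f(0.500000, 0.331322) = 0.135842
  k2 = f(0.625000, 0.348302) = 0.142804
  u ← 0.331322 + 0.25·0.142804 = 0.367023
u(0.75) ≈ 0.3670

0.3670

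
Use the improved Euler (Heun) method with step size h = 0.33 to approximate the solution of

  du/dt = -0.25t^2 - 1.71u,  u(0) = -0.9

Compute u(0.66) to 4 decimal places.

Heun: k1 = f(t_n, u_n); k2 = f(t_n + h, u_n + h·k1); u_{n+1} = u_n + (h/2)·(k1 + k2).
t=0.000000, u=-0.900000:
  k1 = f(0.000000, -0.900000) = 1.539000
  k2 = f(0.330000, -0.392130) = 0.643317
  u ← -0.900000 + (0.33/2)·(1.539000 + 0.643317) = -0.539918
t=0.330000, u=-0.539918:
  k1 = f(0.330000, -0.539918) = 0.896034
  k2 = f(0.660000, -0.244226) = 0.308727
  u ← -0.539918 + (0.33/2)·(0.896034 + 0.308727) = -0.341132
u(0.66) ≈ -0.3411

-0.3411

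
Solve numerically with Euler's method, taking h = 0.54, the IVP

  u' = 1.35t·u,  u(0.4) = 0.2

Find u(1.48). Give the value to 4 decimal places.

0.4353

Euler: u_{n+1} = u_n + h·f(t_n, u_n).
t=0.400000, u=0.200000: f=0.108000 → u ← 0.200000 + 0.54·0.108000 = 0.258320
t=0.940000, u=0.258320: f=0.327808 → u ← 0.258320 + 0.54·0.327808 = 0.435336
u(1.48) ≈ 0.4353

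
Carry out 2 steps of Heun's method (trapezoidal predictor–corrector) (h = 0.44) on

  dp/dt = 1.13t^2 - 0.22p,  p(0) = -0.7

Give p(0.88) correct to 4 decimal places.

Heun: k1 = f(t_n, p_n); k2 = f(t_n + h, p_n + h·k1); p_{n+1} = p_n + (h/2)·(k1 + k2).
t=0.000000, p=-0.700000:
  k1 = f(0.000000, -0.700000) = 0.154000
  k2 = f(0.440000, -0.632240) = 0.357861
  p ← -0.700000 + (0.44/2)·(0.154000 + 0.357861) = -0.587391
t=0.440000, p=-0.587391:
  k1 = f(0.440000, -0.587391) = 0.347994
  k2 = f(0.880000, -0.434273) = 0.970612
  p ← -0.587391 + (0.44/2)·(0.347994 + 0.970612) = -0.297297
p(0.88) ≈ -0.2973

-0.2973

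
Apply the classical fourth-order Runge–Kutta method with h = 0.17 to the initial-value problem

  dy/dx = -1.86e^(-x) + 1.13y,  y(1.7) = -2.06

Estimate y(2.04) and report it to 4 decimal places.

-3.1457

RK4: k1 = f(x_n, y_n); k2 = f(x_n + h/2, y_n + (h/2)·k1); k3 = f(x_n + h/2, y_n + (h/2)·k2); k4 = f(x_n + h, y_n + h·k3); y_{n+1} = y_n + (h/6)·(k1 + 2k2 + 2k3 + k4).
x=1.700000, y=-2.060000:
  k1 = f(1.700000, -2.060000) = -2.667591
  k2 = f(1.785000, -2.286745) = -2.896125
  k3 = f(1.785000, -2.306171) = -2.918075
  k4 = f(1.870000, -2.556073) = -3.175032
  y ← -2.060000 + (0.17/6)·(k1 + 2k2 + 2k3 + k4) = -2.555012
x=1.870000, y=-2.555012:
  k1 = f(1.870000, -2.555012) = -3.173834
  k2 = f(1.955000, -2.824788) = -3.455321
  k3 = f(1.955000, -2.848715) = -3.482357
  k4 = f(2.040000, -3.147013) = -3.797978
  y ← -2.555012 + (0.17/6)·(k1 + 2k2 + 2k3 + k4) = -3.145682
y(2.04) ≈ -3.1457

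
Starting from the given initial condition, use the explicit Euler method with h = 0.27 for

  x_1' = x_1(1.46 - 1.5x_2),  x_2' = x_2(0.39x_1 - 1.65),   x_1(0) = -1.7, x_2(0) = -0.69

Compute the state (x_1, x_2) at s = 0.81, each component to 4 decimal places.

Euler on (x_1,x_2): x_1_{n+1} = x_1_n + h·x_1', x_2_{n+1} = x_2_n + h·x_2'.
0.000000: (-1.700000, -0.690000); f=(-4.241500, 1.595970) → (-2.845205, -0.259088)
0.270000: (-2.845205, -0.259088); f=(-5.259737, 0.714987) → (-4.265334, -0.066042)
0.540000: (-4.265334, -0.066042); f=(-6.649922, 0.218827) → (-6.060813, -0.006958)
(x_1(0.81), x_2(0.81)) ≈ (-6.0608, -0.0070)

-6.0608, -0.0070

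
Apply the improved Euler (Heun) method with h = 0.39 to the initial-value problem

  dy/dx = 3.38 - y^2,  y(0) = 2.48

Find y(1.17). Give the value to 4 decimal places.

1.9753

Heun: k1 = f(x_n, y_n); k2 = f(x_n + h, y_n + h·k1); y_{n+1} = y_n + (h/2)·(k1 + k2).
x=0.000000, y=2.480000:
  k1 = f(0.000000, 2.480000) = -2.770400
  k2 = f(0.390000, 1.399544) = 1.421277
  y ← 2.480000 + (0.39/2)·(-2.770400 + 1.421277) = 2.216921
x=0.390000, y=2.216921:
  k1 = f(0.390000, 2.216921) = -1.534738
  k2 = f(0.780000, 1.618373) = 0.760869
  y ← 2.216921 + (0.39/2)·(-1.534738 + 0.760869) = 2.066016
x=0.780000, y=2.066016:
  k1 = f(0.780000, 2.066016) = -0.888424
  k2 = f(1.170000, 1.719531) = 0.423213
  y ← 2.066016 + (0.39/2)·(-0.888424 + 0.423213) = 1.975300
y(1.17) ≈ 1.9753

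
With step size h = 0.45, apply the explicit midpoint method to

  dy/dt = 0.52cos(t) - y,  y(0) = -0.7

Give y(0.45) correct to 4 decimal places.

Midpoint: k1 = f(t_n, y_n); k2 = f(t_n + h/2, y_n + (h/2)·k1); y_{n+1} = y_n + h·k2.
t=0.000000, y=-0.700000:
  k1 = f(0.000000, -0.700000) = 1.220000
  k2 = f(0.225000, -0.425500) = 0.932393
  y ← -0.700000 + 0.45·0.932393 = -0.280423
y(0.45) ≈ -0.2804

-0.2804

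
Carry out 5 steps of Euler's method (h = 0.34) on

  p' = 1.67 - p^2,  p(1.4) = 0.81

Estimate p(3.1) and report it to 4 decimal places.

1.2922

Euler: p_{n+1} = p_n + h·f(x_n, p_n).
x=1.400000, p=0.810000: f=1.013900 → p ← 0.810000 + 0.34·1.013900 = 1.154726
x=1.740000, p=1.154726: f=0.336608 → p ← 1.154726 + 0.34·0.336608 = 1.269173
x=2.080000, p=1.269173: f=0.059201 → p ← 1.269173 + 0.34·0.059201 = 1.289301
x=2.420000, p=1.289301: f=0.007703 → p ← 1.289301 + 0.34·0.007703 = 1.291920
x=2.760000, p=1.291920: f=0.000943 → p ← 1.291920 + 0.34·0.000943 = 1.292241
p(3.1) ≈ 1.2922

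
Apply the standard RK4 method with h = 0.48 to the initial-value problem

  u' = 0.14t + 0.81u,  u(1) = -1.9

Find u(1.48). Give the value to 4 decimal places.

-2.7022

RK4: k1 = f(t_n, u_n); k2 = f(t_n + h/2, u_n + (h/2)·k1); k3 = f(t_n + h/2, u_n + (h/2)·k2); k4 = f(t_n + h, u_n + h·k3); u_{n+1} = u_n + (h/6)·(k1 + 2k2 + 2k3 + k4).
t=1.000000, u=-1.900000:
  k1 = f(1.000000, -1.900000) = -1.399000
  k2 = f(1.240000, -2.235760) = -1.637366
  k3 = f(1.240000, -2.292968) = -1.683704
  k4 = f(1.480000, -2.708178) = -1.986424
  u ← -1.900000 + (0.48/6)·(k1 + 2k2 + 2k3 + k4) = -2.702205
u(1.48) ≈ -2.7022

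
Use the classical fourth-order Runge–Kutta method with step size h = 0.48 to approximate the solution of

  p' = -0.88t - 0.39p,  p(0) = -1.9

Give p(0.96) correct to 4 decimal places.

RK4: k1 = f(t_n, p_n); k2 = f(t_n + h/2, p_n + (h/2)·k1); k3 = f(t_n + h/2, p_n + (h/2)·k2); k4 = f(t_n + h, p_n + h·k3); p_{n+1} = p_n + (h/6)·(k1 + 2k2 + 2k3 + k4).
t=0.000000, p=-1.900000:
  k1 = f(0.000000, -1.900000) = 0.741000
  k2 = f(0.240000, -1.722160) = 0.460442
  k3 = f(0.240000, -1.789494) = 0.486703
  k4 = f(0.480000, -1.666383) = 0.227489
  p ← -1.900000 + (0.48/6)·(k1 + 2k2 + 2k3 + k4) = -1.670978
t=0.480000, p=-1.670978:
  k1 = f(0.480000, -1.670978) = 0.229281
  k2 = f(0.720000, -1.615950) = -0.003379
  k3 = f(0.720000, -1.671789) = 0.018398
  k4 = f(0.960000, -1.662147) = -0.196563
  p ← -1.670978 + (0.48/6)·(k1 + 2k2 + 2k3 + k4) = -1.665957
p(0.96) ≈ -1.6660

-1.6660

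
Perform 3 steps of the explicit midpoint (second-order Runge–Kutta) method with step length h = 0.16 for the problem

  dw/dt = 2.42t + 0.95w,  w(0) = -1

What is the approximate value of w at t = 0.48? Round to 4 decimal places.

Midpoint: k1 = f(t_n, w_n); k2 = f(t_n + h/2, w_n + (h/2)·k1); w_{n+1} = w_n + h·k2.
t=0.000000, w=-1.000000:
  k1 = f(0.000000, -1.000000) = -0.950000
  k2 = f(0.080000, -1.076000) = -0.828600
  w ← -1.000000 + 0.16·(-0.828600) = -1.132576
t=0.160000, w=-1.132576:
  k1 = f(0.160000, -1.132576) = -0.688747
  k2 = f(0.240000, -1.187676) = -0.547492
  w ← -1.132576 + 0.16·(-0.547492) = -1.220175
t=0.320000, w=-1.220175:
  k1 = f(0.320000, -1.220175) = -0.384766
  k2 = f(0.400000, -1.250956) = -0.220408
  w ← -1.220175 + 0.16·(-0.220408) = -1.255440
w(0.48) ≈ -1.2554

-1.2554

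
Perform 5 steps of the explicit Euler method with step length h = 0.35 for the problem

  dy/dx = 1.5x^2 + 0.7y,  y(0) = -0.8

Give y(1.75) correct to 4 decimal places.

Euler: y_{n+1} = y_n + h·f(x_n, y_n).
x=0.000000, y=-0.800000: f=-0.560000 → y ← -0.800000 + 0.35·(-0.560000) = -0.996000
x=0.350000, y=-0.996000: f=-0.513450 → y ← -0.996000 + 0.35·(-0.513450) = -1.175707
x=0.700000, y=-1.175707: f=-0.087995 → y ← -1.175707 + 0.35·(-0.087995) = -1.206506
x=1.050000, y=-1.206506: f=0.809196 → y ← -1.206506 + 0.35·0.809196 = -0.923287
x=1.400000, y=-0.923287: f=2.293699 → y ← -0.923287 + 0.35·2.293699 = -0.120493
y(1.75) ≈ -0.1205

-0.1205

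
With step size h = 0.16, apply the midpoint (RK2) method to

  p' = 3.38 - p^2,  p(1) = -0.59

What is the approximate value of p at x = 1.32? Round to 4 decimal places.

0.4658

Midpoint: k1 = f(x_n, p_n); k2 = f(x_n + h/2, p_n + (h/2)·k1); p_{n+1} = p_n + h·k2.
x=1.000000, p=-0.590000:
  k1 = f(1.000000, -0.590000) = 3.031900
  k2 = f(1.080000, -0.347448) = 3.259280
  p ← -0.590000 + 0.16·3.259280 = -0.068515
x=1.160000, p=-0.068515:
  k1 = f(1.160000, -0.068515) = 3.375306
  k2 = f(1.240000, 0.201509) = 3.339394
  p ← -0.068515 + 0.16·3.339394 = 0.465788
p(1.32) ≈ 0.4658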